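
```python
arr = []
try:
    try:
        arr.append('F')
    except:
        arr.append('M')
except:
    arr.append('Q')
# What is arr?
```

Step-by-step execution trace:
1. Inner try: `arr.append('F')` → arr = ['F']. No exception raised.
2. Inner `except` is skipped.
3. Inner try completes normally; outer `except` is skipped.
Result: ['F']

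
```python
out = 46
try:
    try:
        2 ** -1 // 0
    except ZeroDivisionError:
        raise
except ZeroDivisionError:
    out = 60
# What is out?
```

Step-by-step execution trace:
1. Inner try: `2 ** -1 // 0` raises ZeroDivisionError.
2. Inner `except ZeroDivisionError` matches; bare `raise` re-raises the same ZeroDivisionError.
3. Outer `except ZeroDivisionError` matches → out = 60.
Result: 60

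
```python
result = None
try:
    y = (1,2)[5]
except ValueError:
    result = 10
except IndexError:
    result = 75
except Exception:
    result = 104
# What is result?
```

Step-by-step execution trace:
1. `y = (1,2)[5]` raises IndexError.
2. `except ValueError` does not match IndexError; skipped.
3. `except IndexError` matches → result = 75.
4. Remaining except clauses are skipped.
Result: 75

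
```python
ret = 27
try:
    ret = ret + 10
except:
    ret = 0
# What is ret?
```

Step-by-step execution trace:
1. ret starts at 27.
2. try: `ret = ret + 10` → ret = 37. No exception raised.
3. `except` is skipped.
Result: 37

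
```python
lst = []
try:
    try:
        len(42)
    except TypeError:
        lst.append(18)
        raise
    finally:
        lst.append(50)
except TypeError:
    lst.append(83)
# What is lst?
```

Step-by-step execution trace:
1. Inner try: `len(42)` raises TypeError.
2. Inner `except TypeError` matches → `lst.append(18)` → lst = [18].
3. bare `raise` re-raises TypeError.
4. Inner `finally` runs during unwinding: `lst.append(50)` → lst = [18, 50].
5. Outer `except TypeError` matches → `lst.append(83)` → lst = [18, 50, 83].
Result: [18, 50, 83]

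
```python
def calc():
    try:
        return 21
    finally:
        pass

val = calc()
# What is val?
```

Step-by-step execution trace:
1. `calc()` enters try: `return 21` sets pending return value 21.
2. Before returning, `finally: pass` runs (no effect).
3. calc() returns 21 → val = 21.
Result: 21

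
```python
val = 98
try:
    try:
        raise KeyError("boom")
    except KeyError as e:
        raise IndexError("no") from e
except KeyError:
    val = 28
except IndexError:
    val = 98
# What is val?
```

Step-by-step execution trace:
1. Inner try raises KeyError; inner `except KeyError as e` catches it.
2. `raise IndexError(...) from e` raises IndexError (KeyError is attached as __cause__, but only IndexError is active).
3. Outer `except KeyError` does not match IndexError; skipped.
4. Outer `except IndexError` matches → val = 98.
Result: 98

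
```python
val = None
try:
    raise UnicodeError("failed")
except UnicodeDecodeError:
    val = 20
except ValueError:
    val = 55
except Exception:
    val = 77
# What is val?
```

Step-by-step execution trace:
1. `raise UnicodeError(...)` raises UnicodeError.
2. `except UnicodeDecodeError` does not match (UnicodeError is not a subclass of UnicodeDecodeError); skipped.
3. `except ValueError` matches (UnicodeError is a subclass of ValueError) → val = 55.
4. `except Exception` is not reached.
Result: 55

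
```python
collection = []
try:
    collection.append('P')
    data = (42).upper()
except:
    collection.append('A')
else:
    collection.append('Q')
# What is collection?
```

Step-by-step execution trace:
1. try: `collection.append('P')` → collection = ['P'].
2. `data = (42).upper()` raises AttributeError.
3. bare `except` matches → `collection.append('A')` → collection = ['P', 'A'].
4. `else` is skipped (an exception was raised).
Result: ['P', 'A']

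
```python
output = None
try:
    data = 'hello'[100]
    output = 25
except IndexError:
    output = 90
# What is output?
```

Step-by-step execution trace:
1. `data = 'hello'[100]` raises IndexError.
2. `output = 25` is not reached.
3. `except IndexError` matches → output = 90.
Result: 90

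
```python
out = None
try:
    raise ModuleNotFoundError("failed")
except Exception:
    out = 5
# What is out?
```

Step-by-step execution trace:
1. `raise ModuleNotFoundError(...)` raises ModuleNotFoundError.
2. `except Exception` matches (ModuleNotFoundError is a subclass of Exception) → out = 5.
Result: 5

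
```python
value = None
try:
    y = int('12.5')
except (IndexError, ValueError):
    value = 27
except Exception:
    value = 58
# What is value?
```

Step-by-step execution trace:
1. `y = int('12.5')` raises ValueError.
2. `except (IndexError, ValueError)` matches (ValueError is in the tuple) → value = 27.
3. `except Exception` is not reached.
Result: 27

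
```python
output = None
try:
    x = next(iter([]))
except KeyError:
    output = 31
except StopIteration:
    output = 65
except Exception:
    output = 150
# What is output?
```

Step-by-step execution trace:
1. `x = next(iter([]))` raises StopIteration.
2. `except KeyError` does not match StopIteration; skipped.
3. `except StopIteration` matches → output = 65.
4. Remaining except clauses are skipped.
Result: 65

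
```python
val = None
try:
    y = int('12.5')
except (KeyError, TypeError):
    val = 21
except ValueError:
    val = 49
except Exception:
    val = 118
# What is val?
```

Step-by-step execution trace:
1. `y = int('12.5')` raises ValueError.
2. `except (KeyError, TypeError)` does not match ValueError; skipped.
3. `except ValueError` matches (exact type match) → val = 49.
4. `except Exception` is not reached.
Result: 49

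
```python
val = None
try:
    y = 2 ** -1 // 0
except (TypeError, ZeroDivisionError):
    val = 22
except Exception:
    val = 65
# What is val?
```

Step-by-step execution trace:
1. `y = 2 ** -1 // 0` raises ZeroDivisionError.
2. `except (TypeError, ZeroDivisionError)` matches (ZeroDivisionError is in the tuple) → val = 22.
3. `except Exception` is not reached.
Result: 22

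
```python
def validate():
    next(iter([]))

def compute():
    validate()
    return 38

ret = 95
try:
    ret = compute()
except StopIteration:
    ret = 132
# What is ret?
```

Step-by-step execution trace:
1. ret starts at 95.
2. try: `compute()` calls `validate()`.
3. `validate()` evaluates `next(iter([]))`, which raises StopIteration; it propagates through compute (uncaught).
4. `return 38` in compute is not reached; the assignment to ret does not complete.
5. `except StopIteration` matches → ret = 132.
Result: 132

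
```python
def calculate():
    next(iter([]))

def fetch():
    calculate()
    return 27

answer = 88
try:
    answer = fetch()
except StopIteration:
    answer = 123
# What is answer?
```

Step-by-step execution trace:
1. answer starts at 88.
2. try: `fetch()` calls `calculate()`.
3. `calculate()` evaluates `next(iter([]))`, which raises StopIteration; it propagates through fetch (uncaught).
4. `return 27` in fetch is not reached; the assignment to answer does not complete.
5. `except StopIteration` matches → answer = 123.
Result: 123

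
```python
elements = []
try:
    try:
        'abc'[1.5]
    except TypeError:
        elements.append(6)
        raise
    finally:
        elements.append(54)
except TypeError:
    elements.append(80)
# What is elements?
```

Step-by-step execution trace:
1. Inner try: `'abc'[1.5]` raises TypeError.
2. Inner `except TypeError` matches → `elements.append(6)` → elements = [6].
3. bare `raise` re-raises TypeError.
4. Inner `finally` runs during unwinding: `elements.append(54)` → elements = [6, 54].
5. Outer `except TypeError` matches → `elements.append(80)` → elements = [6, 54, 80].
Result: [6, 54, 80]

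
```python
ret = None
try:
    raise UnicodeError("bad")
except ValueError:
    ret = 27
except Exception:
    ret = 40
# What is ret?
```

Step-by-step execution trace:
1. `raise UnicodeError(...)` raises UnicodeError.
2. `except ValueError` matches (UnicodeError is a subclass of ValueError) → ret = 27.
3. `except Exception` is not reached.
Result: 27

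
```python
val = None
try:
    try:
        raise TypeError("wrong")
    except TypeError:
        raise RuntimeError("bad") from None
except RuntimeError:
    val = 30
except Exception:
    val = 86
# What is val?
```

Step-by-step execution trace:
1. Inner try raises TypeError; inner `except TypeError` catches it.
2. `raise RuntimeError(...) from None` raises RuntimeError (from None suppresses __context__, but the active exception is still RuntimeError).
3. Outer `except RuntimeError` matches → val = 30.
4. `except Exception` is not reached.
Result: 30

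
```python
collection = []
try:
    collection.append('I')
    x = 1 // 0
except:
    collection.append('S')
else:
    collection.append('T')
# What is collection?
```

Step-by-step execution trace:
1. try: `collection.append('I')` → collection = ['I'].
2. `x = 1 // 0` raises ZeroDivisionError.
3. bare `except` matches → `collection.append('S')` → collection = ['I', 'S'].
4. `else` is skipped (an exception was raised).
Result: ['I', 'S']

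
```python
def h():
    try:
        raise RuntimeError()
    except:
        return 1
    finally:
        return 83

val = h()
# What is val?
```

Step-by-step execution trace:
1. `h()` enters try: `raise RuntimeError()` raises RuntimeError.
2. bare `except` matches → `return 1` sets pending return value 1.
3. Before returning, `finally: return 83` runs and overrides the pending return.
4. h() returns 83 → val = 83.
Result: 83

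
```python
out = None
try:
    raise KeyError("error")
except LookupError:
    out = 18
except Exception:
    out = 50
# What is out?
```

Step-by-step execution trace:
1. `raise KeyError(...)` raises KeyError.
2. `except LookupError` matches (KeyError is a subclass of LookupError) → out = 18.
3. `except Exception` is not reached.
Result: 18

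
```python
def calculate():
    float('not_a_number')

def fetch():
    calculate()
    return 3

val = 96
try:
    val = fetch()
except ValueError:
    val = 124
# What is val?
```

Step-by-step execution trace:
1. val starts at 96.
2. try: `fetch()` calls `calculate()`.
3. `calculate()` evaluates `float('not_a_number')`, which raises ValueError; it propagates through fetch (uncaught).
4. `return 3` in fetch is not reached; the assignment to val does not complete.
5. `except ValueError` matches → val = 124.
Result: 124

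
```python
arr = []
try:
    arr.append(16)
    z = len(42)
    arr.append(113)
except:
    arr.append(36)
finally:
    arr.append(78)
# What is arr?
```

Step-by-step execution trace:
1. try: `arr.append(16)` → arr = [16].
2. `z = len(42)` raises TypeError; `arr.append(113)` is not reached.
3. bare `except` matches → `arr.append(36)` → arr = [16, 36].
4. finally always runs: `arr.append(78)` → arr = [16, 36, 78].
Result: [16, 36, 78]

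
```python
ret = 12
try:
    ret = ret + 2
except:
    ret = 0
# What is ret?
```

Step-by-step execution trace:
1. ret starts at 12.
2. try: `ret = ret + 2` → ret = 14. No exception raised.
3. `except` is skipped.
Result: 14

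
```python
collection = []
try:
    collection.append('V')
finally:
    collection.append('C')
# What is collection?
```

Step-by-step execution trace:
1. try: `collection.append('V')` → collection = ['V'].
2. The try body completes without raising.
3. finally always runs: `collection.append('C')` → collection = ['V', 'C'].
Result: ['V', 'C']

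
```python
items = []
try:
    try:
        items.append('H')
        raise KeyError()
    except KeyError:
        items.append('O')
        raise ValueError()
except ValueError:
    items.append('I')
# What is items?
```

Step-by-step execution trace:
1. Inner try: `items.append('H')` → items = ['H'].
2. `raise KeyError()` raises KeyError.
3. Inner `except KeyError` matches → `items.append('O')` → items = ['H', 'O'].
4. `raise ValueError()` raises ValueError; propagates to outer try.
5. Outer `except ValueError` matches → `items.append('I')` → items = ['H', 'O', 'I'].
Result: ['H', 'O', 'I']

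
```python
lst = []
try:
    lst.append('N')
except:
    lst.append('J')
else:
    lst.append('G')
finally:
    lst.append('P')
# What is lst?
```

Step-by-step execution trace:
1. try: `lst.append('N')` → lst = ['N']. No exception raised.
2. `except` is skipped.
3. `else` runs: `lst.append('G')` → lst = ['N', 'G'].
4. `finally` always runs: `lst.append('P')` → lst = ['N', 'G', 'P'].
Result: ['N', 'G', 'P']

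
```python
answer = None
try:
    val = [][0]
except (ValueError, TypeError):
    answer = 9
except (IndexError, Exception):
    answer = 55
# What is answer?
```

Step-by-step execution trace:
1. `val = [][0]` raises IndexError.
2. `except (ValueError, TypeError)` does not match IndexError; skipped.
3. `except (IndexError, Exception)` matches (IndexError is in the tuple) → answer = 55.
Result: 55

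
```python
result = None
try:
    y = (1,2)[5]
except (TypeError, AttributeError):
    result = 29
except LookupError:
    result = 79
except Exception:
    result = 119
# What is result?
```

Step-by-step execution trace:
1. `y = (1,2)[5]` raises IndexError.
2. `except (TypeError, AttributeError)` does not match IndexError; skipped.
3. `except LookupError` matches (IndexError is a subclass of LookupError) → result = 79.
4. `except Exception` is not reached.
Result: 79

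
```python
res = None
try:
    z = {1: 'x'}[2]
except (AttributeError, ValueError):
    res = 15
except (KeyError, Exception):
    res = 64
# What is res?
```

Step-by-step execution trace:
1. `z = {1: 'x'}[2]` raises KeyError.
2. `except (AttributeError, ValueError)` does not match KeyError; skipped.
3. `except (KeyError, Exception)` matches (KeyError is in the tuple) → res = 64.
Result: 64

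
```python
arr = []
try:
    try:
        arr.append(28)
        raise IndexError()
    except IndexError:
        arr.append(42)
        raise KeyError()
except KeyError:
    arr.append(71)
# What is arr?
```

Step-by-step execution trace:
1. Inner try: `arr.append(28)` → arr = [28].
2. `raise IndexError()` raises IndexError.
3. Inner `except IndexError` matches → `arr.append(42)` → arr = [28, 42].
4. `raise KeyError()` raises KeyError; propagates to outer try.
5. Outer `except KeyError` matches → `arr.append(71)` → arr = [28, 42, 71].
Result: [28, 42, 71]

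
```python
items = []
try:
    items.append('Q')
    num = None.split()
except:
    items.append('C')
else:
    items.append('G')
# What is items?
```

Step-by-step execution trace:
1. try: `items.append('Q')` → items = ['Q'].
2. `num = None.split()` raises AttributeError.
3. bare `except` matches → `items.append('C')` → items = ['Q', 'C'].
4. `else` is skipped (an exception was raised).
Result: ['Q', 'C']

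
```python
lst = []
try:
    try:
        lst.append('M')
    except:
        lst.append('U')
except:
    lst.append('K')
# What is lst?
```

Step-by-step execution trace:
1. Inner try: `lst.append('M')` → lst = ['M']. No exception raised.
2. Inner `except` is skipped.
3. Inner try completes normally; outer `except` is skipped.
Result: ['M']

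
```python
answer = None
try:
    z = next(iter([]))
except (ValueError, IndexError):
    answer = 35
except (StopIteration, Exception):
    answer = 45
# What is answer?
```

Step-by-step execution trace:
1. `z = next(iter([]))` raises StopIteration.
2. `except (ValueError, IndexError)` does not match StopIteration; skipped.
3. `except (StopIteration, Exception)` matches (StopIteration is in the tuple) → answer = 45.
Result: 45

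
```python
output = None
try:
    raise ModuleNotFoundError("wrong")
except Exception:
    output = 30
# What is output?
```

Step-by-step execution trace:
1. `raise ModuleNotFoundError(...)` raises ModuleNotFoundError.
2. `except Exception` matches (ModuleNotFoundError is a subclass of Exception) → output = 30.
Result: 30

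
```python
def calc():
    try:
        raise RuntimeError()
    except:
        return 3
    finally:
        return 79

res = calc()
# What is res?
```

Step-by-step execution trace:
1. `calc()` enters try: `raise RuntimeError()` raises RuntimeError.
2. bare `except` matches → `return 3` sets pending return value 3.
3. Before returning, `finally: return 79` runs and overrides the pending return.
4. calc() returns 79 → res = 79.
Result: 79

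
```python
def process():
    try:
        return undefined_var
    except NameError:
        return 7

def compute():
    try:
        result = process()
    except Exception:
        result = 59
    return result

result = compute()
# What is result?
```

Step-by-step execution trace:
1. `compute()` calls `process()`.
2. In process: `undefined_var` raises NameError; `except NameError` catches it → returns 7.
3. In compute: `result = process()` → result = 7. No exception reaches compute.
4. `except Exception` is skipped; compute returns 7.
5. result = 7.
Result: 7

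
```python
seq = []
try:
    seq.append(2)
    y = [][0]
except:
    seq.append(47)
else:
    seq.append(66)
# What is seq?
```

Step-by-step execution trace:
1. try: `seq.append(2)` → seq = [2].
2. `y = [][0]` raises IndexError.
3. bare `except` matches → `seq.append(47)` → seq = [2, 47].
4. `else` is skipped (an exception was raised).
Result: [2, 47]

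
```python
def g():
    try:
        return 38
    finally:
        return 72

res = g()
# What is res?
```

Step-by-step execution trace:
1. `g()` enters try: `return 38` sets pending return value 38.
2. Before returning, `finally: return 72` runs and overrides the pending return.
3. g() returns 72 → res = 72.
Result: 72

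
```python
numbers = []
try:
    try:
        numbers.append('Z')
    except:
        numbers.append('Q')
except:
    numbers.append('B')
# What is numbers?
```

Step-by-step execution trace:
1. Inner try: `numbers.append('Z')` → numbers = ['Z']. No exception raised.
2. Inner `except` is skipped.
3. Inner try completes normally; outer `except` is skipped.
Result: ['Z']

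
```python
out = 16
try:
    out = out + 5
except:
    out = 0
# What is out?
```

Step-by-step execution trace:
1. out starts at 16.
2. try: `out = out + 5` → out = 21. No exception raised.
3. `except` is skipped.
Result: 21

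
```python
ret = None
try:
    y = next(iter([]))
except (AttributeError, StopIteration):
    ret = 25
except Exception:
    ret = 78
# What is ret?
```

Step-by-step execution trace:
1. `y = next(iter([]))` raises StopIteration.
2. `except (AttributeError, StopIteration)` matches (StopIteration is in the tuple) → ret = 25.
3. `except Exception` is not reached.
Result: 25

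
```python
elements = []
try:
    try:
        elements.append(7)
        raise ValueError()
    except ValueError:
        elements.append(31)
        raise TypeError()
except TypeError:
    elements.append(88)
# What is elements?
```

Step-by-step execution trace:
1. Inner try: `elements.append(7)` → elements = [7].
2. `raise ValueError()` raises ValueError.
3. Inner `except ValueError` matches → `elements.append(31)` → elements = [7, 31].
4. `raise TypeError()` raises TypeError; propagates to outer try.
5. Outer `except TypeError` matches → `elements.append(88)` → elements = [7, 31, 88].
Result: [7, 31, 88]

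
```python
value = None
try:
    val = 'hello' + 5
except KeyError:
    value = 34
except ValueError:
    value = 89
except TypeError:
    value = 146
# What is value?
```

Step-by-step execution trace:
1. `val = 'hello' + 5` raises TypeError.
2. `except KeyError` does not match TypeError; skipped.
3. `except ValueError` does not match TypeError; skipped.
4. `except TypeError` matches → value = 146.
Result: 146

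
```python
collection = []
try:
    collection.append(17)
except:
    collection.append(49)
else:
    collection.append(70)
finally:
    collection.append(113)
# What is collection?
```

Step-by-step execution trace:
1. try: `collection.append(17)` → collection = [17]. No exception raised.
2. `except` is skipped.
3. `else` runs: `collection.append(70)` → collection = [17, 70].
4. `finally` always runs: `collection.append(113)` → collection = [17, 70, 113].
Result: [17, 70, 113]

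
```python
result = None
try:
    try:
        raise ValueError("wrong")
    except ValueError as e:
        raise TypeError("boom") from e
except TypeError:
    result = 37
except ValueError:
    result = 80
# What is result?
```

Step-by-step execution trace:
1. Inner try raises ValueError; inner `except ValueError as e` catches it.
2. `raise TypeError(...) from e` raises TypeError (ValueError is attached as __cause__, but only TypeError is active).
3. Outer `except TypeError` matches → result = 37.
4. `except ValueError` is not reached.
Result: 37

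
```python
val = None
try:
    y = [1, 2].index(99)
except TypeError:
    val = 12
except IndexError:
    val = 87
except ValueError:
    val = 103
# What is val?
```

Step-by-step execution trace:
1. `y = [1, 2].index(99)` raises ValueError.
2. `except TypeError` does not match ValueError; skipped.
3. `except IndexError` does not match ValueError; skipped.
4. `except ValueError` matches → val = 103.
Result: 103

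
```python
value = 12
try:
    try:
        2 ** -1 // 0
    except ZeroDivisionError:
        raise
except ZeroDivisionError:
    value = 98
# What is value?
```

Step-by-step execution trace:
1. Inner try: `2 ** -1 // 0` raises ZeroDivisionError.
2. Inner `except ZeroDivisionError` matches; bare `raise` re-raises the same ZeroDivisionError.
3. Outer `except ZeroDivisionError` matches → value = 98.
Result: 98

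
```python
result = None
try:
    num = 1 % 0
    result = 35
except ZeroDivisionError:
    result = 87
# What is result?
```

Step-by-step execution trace:
1. `num = 1 % 0` raises ZeroDivisionError.
2. `result = 35` is not reached.
3. `except ZeroDivisionError` matches → result = 87.
Result: 87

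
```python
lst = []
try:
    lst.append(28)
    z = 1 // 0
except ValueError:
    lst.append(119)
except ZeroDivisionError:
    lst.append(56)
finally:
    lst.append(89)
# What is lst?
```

Step-by-step execution trace:
1. try: `lst.append(28)` → lst = [28].
2. `z = 1 // 0` raises ZeroDivisionError.
3. `except ValueError` does not match ZeroDivisionError; skipped.
4. `except ZeroDivisionError` matches → `lst.append(56)` → lst = [28, 56].
5. finally always runs: `lst.append(89)` → lst = [28, 56, 89].
Result: [28, 56, 89]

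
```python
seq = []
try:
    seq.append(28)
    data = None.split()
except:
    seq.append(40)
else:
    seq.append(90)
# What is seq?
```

Step-by-step execution trace:
1. try: `seq.append(28)` → seq = [28].
2. `data = None.split()` raises AttributeError.
3. bare `except` matches → `seq.append(40)` → seq = [28, 40].
4. `else` is skipped (an exception was raised).
Result: [28, 40]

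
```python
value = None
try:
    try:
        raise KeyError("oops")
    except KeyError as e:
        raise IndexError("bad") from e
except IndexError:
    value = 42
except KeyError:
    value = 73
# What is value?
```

Step-by-step execution trace:
1. Inner try raises KeyError; inner `except KeyError as e` catches it.
2. `raise IndexError(...) from e` raises IndexError (KeyError is attached as __cause__, but only IndexError is active).
3. Outer `except IndexError` matches → value = 42.
4. `except KeyError` is not reached.
Result: 42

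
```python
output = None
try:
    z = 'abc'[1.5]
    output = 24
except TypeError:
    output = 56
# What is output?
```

Step-by-step execution trace:
1. `z = 'abc'[1.5]` raises TypeError.
2. `output = 24` is not reached.
3. `except TypeError` matches → output = 56.
Result: 56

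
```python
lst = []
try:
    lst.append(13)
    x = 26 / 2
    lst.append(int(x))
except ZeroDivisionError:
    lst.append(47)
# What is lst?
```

Step-by-step execution trace:
1. try: `lst.append(13)` → lst = [13].
2. `x = 26 / 2` → x = 13.0. No exception raised.
3. `lst.append(int(x))` → lst = [13, 13].
4. `except ZeroDivisionError` is skipped (no exception was raised).
Result: [13, 13]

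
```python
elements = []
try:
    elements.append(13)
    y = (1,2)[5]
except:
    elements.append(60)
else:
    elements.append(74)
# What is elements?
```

Step-by-step execution trace:
1. try: `elements.append(13)` → elements = [13].
2. `y = (1,2)[5]` raises IndexError.
3. bare `except` matches → `elements.append(60)` → elements = [13, 60].
4. `else` is skipped (an exception was raised).
Result: [13, 60]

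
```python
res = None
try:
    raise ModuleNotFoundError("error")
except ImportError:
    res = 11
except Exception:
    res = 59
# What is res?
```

Step-by-step execution trace:
1. `raise ModuleNotFoundError(...)` raises ModuleNotFoundError.
2. `except ImportError` matches (ModuleNotFoundError is a subclass of ImportError) → res = 11.
3. `except Exception` is not reached.
Result: 11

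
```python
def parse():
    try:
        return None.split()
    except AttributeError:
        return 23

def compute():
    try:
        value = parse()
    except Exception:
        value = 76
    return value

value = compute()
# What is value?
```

Step-by-step execution trace:
1. `compute()` calls `parse()`.
2. In parse: `None.split()` raises AttributeError; `except AttributeError` catches it → returns 23.
3. In compute: `value = parse()` → value = 23. No exception reaches compute.
4. `except Exception` is skipped; compute returns 23.
5. value = 23.
Result: 23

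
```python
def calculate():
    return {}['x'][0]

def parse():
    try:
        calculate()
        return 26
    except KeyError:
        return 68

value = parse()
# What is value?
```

Step-by-step execution trace:
1. `parse()` calls `calculate()`.
2. `calculate()` evaluates `{}['x'][0]`, which raises KeyError; it propagates to the caller.
3. `return 26` is not reached.
4. `except KeyError` in parse matches → returns 68.
5. value = 68.
Result: 68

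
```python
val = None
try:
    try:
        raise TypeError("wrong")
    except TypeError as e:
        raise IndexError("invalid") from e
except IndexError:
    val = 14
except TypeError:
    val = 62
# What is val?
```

Step-by-step execution trace:
1. Inner try raises TypeError; inner `except TypeError as e` catches it.
2. `raise IndexError(...) from e` raises IndexError (TypeError is attached as __cause__, but only IndexError is active).
3. Outer `except IndexError` matches → val = 14.
4. `except TypeError` is not reached.
Result: 14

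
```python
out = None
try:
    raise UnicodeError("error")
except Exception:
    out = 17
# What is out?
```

Step-by-step execution trace:
1. `raise UnicodeError(...)` raises UnicodeError.
2. `except Exception` matches (UnicodeError is a subclass of Exception) → out = 17.
Result: 17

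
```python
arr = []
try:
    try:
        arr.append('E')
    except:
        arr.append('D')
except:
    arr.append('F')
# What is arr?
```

Step-by-step execution trace:
1. Inner try: `arr.append('E')` → arr = ['E']. No exception raised.
2. Inner `except` is skipped.
3. Inner try completes normally; outer `except` is skipped.
Result: ['E']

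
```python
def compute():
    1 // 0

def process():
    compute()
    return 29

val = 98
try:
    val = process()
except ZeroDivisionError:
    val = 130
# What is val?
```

Step-by-step execution trace:
1. val starts at 98.
2. try: `process()` calls `compute()`.
3. `compute()` evaluates `1 // 0`, which raises ZeroDivisionError; it propagates through process (uncaught).
4. `return 29` in process is not reached; the assignment to val does not complete.
5. `except ZeroDivisionError` matches → val = 130.
Result: 130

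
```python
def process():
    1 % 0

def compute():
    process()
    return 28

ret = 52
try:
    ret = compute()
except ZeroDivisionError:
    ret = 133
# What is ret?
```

Step-by-step execution trace:
1. ret starts at 52.
2. try: `compute()` calls `process()`.
3. `process()` evaluates `1 % 0`, which raises ZeroDivisionError; it propagates through compute (uncaught).
4. `return 28` in compute is not reached; the assignment to ret does not complete.
5. `except ZeroDivisionError` matches → ret = 133.
Result: 133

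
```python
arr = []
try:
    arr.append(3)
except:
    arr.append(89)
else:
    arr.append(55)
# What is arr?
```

Step-by-step execution trace:
1. try: `arr.append(3)` → arr = [3]. No exception raised.
2. `except` is skipped.
3. `else` runs (try completed without exception): `arr.append(55)` → arr = [3, 55].
Result: [3, 55]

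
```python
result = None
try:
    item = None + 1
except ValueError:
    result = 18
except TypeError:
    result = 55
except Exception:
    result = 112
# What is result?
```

Step-by-step execution trace:
1. `item = None + 1` raises TypeError.
2. `except ValueError` does not match TypeError; skipped.
3. `except TypeError` matches → result = 55.
4. Remaining except clauses are skipped.
Result: 55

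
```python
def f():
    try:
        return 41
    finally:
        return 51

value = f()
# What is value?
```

Step-by-step execution trace:
1. `f()` enters try: `return 41` sets pending return value 41.
2. Before returning, `finally: return 51` runs and overrides the pending return.
3. f() returns 51 → value = 51.
Result: 51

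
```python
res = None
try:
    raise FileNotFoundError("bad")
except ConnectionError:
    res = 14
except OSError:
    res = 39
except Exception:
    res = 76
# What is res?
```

Step-by-step execution trace:
1. `raise FileNotFoundError(...)` raises FileNotFoundError.
2. `except ConnectionError` does not match (FileNotFoundError is not a subclass of ConnectionError); skipped.
3. `except OSError` matches (FileNotFoundError is a subclass of OSError) → res = 39.
4. `except Exception` is not reached.
Result: 39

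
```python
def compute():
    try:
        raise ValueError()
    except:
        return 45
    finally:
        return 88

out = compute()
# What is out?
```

Step-by-step execution trace:
1. `compute()` enters try: `raise ValueError()` raises ValueError.
2. bare `except` matches → `return 45` sets pending return value 45.
3. Before returning, `finally: return 88` runs and overrides the pending return.
4. compute() returns 88 → out = 88.
Result: 88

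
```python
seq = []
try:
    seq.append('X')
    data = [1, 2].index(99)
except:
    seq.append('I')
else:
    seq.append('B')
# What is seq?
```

Step-by-step execution trace:
1. try: `seq.append('X')` → seq = ['X'].
2. `data = [1, 2].index(99)` raises ValueError.
3. bare `except` matches → `seq.append('I')` → seq = ['X', 'I'].
4. `else` is skipped (an exception was raised).
Result: ['X', 'I']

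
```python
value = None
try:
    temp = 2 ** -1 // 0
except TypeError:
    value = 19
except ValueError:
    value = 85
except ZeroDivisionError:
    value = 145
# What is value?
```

Step-by-step execution trace:
1. `temp = 2 ** -1 // 0` raises ZeroDivisionError.
2. `except TypeError` does not match ZeroDivisionError; skipped.
3. `except ValueError` does not match ZeroDivisionError; skipped.
4. `except ZeroDivisionError` matches → value = 145.
Result: 145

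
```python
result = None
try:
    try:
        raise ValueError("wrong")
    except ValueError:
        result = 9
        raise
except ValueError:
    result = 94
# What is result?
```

Step-by-step execution trace:
1. Inner try: `raise ValueError("wrong")` raises ValueError.
2. Inner `except ValueError` matches → result = 9.
3. bare `raise` re-raises the same ValueError.
4. Outer `except ValueError` matches → result = 94.
Result: 94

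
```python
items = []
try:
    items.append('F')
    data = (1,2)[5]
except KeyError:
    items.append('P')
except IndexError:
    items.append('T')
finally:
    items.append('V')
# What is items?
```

Step-by-step execution trace:
1. try: `items.append('F')` → items = ['F'].
2. `data = (1,2)[5]` raises IndexError.
3. `except KeyError` does not match IndexError; skipped.
4. `except IndexError` matches → `items.append('T')` → items = ['F', 'T'].
5. finally always runs: `items.append('V')` → items = ['F', 'T', 'V'].
Result: ['F', 'T', 'V']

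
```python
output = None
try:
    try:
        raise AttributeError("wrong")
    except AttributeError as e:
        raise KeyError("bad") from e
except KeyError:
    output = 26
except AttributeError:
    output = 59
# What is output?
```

Step-by-step execution trace:
1. Inner try raises AttributeError; inner `except AttributeError as e` catches it.
2. `raise KeyError(...) from e` raises KeyError (AttributeError is attached as __cause__, but only KeyError is active).
3. Outer `except KeyError` matches → output = 26.
4. `except AttributeError` is not reached.
Result: 26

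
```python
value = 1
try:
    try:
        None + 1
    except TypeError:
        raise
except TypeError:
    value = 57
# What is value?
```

Step-by-step execution trace:
1. Inner try: `None + 1` raises TypeError.
2. Inner `except TypeError` matches; bare `raise` re-raises the same TypeError.
3. Outer `except TypeError` matches → value = 57.
Result: 57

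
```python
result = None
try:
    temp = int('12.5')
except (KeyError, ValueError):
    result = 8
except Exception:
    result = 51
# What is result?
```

Step-by-step execution trace:
1. `temp = int('12.5')` raises ValueError.
2. `except (KeyError, ValueError)` matches (ValueError is in the tuple) → result = 8.
3. `except Exception` is not reached.
Result: 8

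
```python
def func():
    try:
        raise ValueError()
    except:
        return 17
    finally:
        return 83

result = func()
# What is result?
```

Step-by-step execution trace:
1. `func()` enters try: `raise ValueError()` raises ValueError.
2. bare `except` matches → `return 17` sets pending return value 17.
3. Before returning, `finally: return 83` runs and overrides the pending return.
4. func() returns 83 → result = 83.
Result: 83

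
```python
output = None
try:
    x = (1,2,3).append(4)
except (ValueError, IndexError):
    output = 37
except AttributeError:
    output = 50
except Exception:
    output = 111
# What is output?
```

Step-by-step execution trace:
1. `x = (1,2,3).append(4)` raises AttributeError.
2. `except (ValueError, IndexError)` does not match AttributeError; skipped.
3. `except AttributeError` matches (exact type match) → output = 50.
4. `except Exception` is not reached.
Result: 50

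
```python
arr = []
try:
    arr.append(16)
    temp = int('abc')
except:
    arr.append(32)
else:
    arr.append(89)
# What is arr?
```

Step-by-step execution trace:
1. try: `arr.append(16)` → arr = [16].
2. `temp = int('abc')` raises ValueError.
3. bare `except` matches → `arr.append(32)` → arr = [16, 32].
4. `else` is skipped (an exception was raised).
Result: [16, 32]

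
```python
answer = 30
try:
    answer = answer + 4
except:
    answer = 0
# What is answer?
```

Step-by-step execution trace:
1. answer starts at 30.
2. try: `answer = answer + 4` → answer = 34. No exception raised.
3. `except` is skipped.
Result: 34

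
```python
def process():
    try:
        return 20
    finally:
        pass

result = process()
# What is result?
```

Step-by-step execution trace:
1. `process()` enters try: `return 20` sets pending return value 20.
2. Before returning, `finally: pass` runs (no effect).
3. process() returns 20 → result = 20.
Result: 20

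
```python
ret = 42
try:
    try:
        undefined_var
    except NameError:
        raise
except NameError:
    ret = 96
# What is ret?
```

Step-by-step execution trace:
1. Inner try: `undefined_var` raises NameError.
2. Inner `except NameError` matches; bare `raise` re-raises the same NameError.
3. Outer `except NameError` matches → ret = 96.
Result: 96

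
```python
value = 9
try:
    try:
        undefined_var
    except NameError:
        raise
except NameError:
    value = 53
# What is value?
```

Step-by-step execution trace:
1. Inner try: `undefined_var` raises NameError.
2. Inner `except NameError` matches; bare `raise` re-raises the same NameError.
3. Outer `except NameError` matches → value = 53.
Result: 53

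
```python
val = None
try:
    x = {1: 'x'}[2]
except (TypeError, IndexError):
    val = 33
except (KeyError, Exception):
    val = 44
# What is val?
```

Step-by-step execution trace:
1. `x = {1: 'x'}[2]` raises KeyError.
2. `except (TypeError, IndexError)` does not match KeyError; skipped.
3. `except (KeyError, Exception)` matches (KeyError is in the tuple) → val = 44.
Result: 44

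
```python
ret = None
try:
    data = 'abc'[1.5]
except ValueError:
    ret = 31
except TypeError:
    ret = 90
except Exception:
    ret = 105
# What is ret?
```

Step-by-step execution trace:
1. `data = 'abc'[1.5]` raises TypeError.
2. `except ValueError` does not match TypeError; skipped.
3. `except TypeError` matches → ret = 90.
4. Remaining except clauses are skipped.
Result: 90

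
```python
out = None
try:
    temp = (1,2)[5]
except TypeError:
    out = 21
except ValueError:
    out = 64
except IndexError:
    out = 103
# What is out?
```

Step-by-step execution trace:
1. `temp = (1,2)[5]` raises IndexError.
2. `except TypeError` does not match IndexError; skipped.
3. `except ValueError` does not match IndexError; skipped.
4. `except IndexError` matches → out = 103.
Result: 103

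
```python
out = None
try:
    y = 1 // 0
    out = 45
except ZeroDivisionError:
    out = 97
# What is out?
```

Step-by-step execution trace:
1. `y = 1 // 0` raises ZeroDivisionError.
2. `out = 45` is not reached.
3. `except ZeroDivisionError` matches → out = 97.
Result: 97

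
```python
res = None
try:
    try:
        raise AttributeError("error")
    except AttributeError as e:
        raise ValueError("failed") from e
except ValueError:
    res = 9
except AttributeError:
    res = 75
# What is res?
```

Step-by-step execution trace:
1. Inner try raises AttributeError; inner `except AttributeError as e` catches it.
2. `raise ValueError(...) from e` raises ValueError (AttributeError is attached as __cause__, but only ValueError is active).
3. Outer `except ValueError` matches → res = 9.
4. `except AttributeError` is not reached.
Result: 9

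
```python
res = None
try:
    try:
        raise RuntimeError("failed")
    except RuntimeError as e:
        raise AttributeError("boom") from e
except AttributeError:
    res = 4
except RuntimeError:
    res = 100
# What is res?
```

Step-by-step execution trace:
1. Inner try raises RuntimeError; inner `except RuntimeError as e` catches it.
2. `raise AttributeError(...) from e` raises AttributeError (RuntimeError is attached as __cause__, but only AttributeError is active).
3. Outer `except AttributeError` matches → res = 4.
4. `except RuntimeError` is not reached.
Result: 4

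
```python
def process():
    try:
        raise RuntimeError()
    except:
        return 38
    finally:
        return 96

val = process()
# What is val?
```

Step-by-step execution trace:
1. `process()` enters try: `raise RuntimeError()` raises RuntimeError.
2. bare `except` matches → `return 38` sets pending return value 38.
3. Before returning, `finally: return 96` runs and overrides the pending return.
4. process() returns 96 → val = 96.
Result: 96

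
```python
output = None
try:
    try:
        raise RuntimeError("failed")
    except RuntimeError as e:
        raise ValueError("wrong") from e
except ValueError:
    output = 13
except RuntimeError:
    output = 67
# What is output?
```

Step-by-step execution trace:
1. Inner try raises RuntimeError; inner `except RuntimeError as e` catches it.
2. `raise ValueError(...) from e` raises ValueError (RuntimeError is attached as __cause__, but only ValueError is active).
3. Outer `except ValueError` matches → output = 13.
4. `except RuntimeError` is not reached.
Result: 13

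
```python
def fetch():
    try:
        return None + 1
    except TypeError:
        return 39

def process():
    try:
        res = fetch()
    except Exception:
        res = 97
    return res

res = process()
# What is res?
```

Step-by-step execution trace:
1. `process()` calls `fetch()`.
2. In fetch: `None + 1` raises TypeError; `except TypeError` catches it → returns 39.
3. In process: `res = fetch()` → res = 39. No exception reaches process.
4. `except Exception` is skipped; process returns 39.
5. res = 39.
Result: 39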